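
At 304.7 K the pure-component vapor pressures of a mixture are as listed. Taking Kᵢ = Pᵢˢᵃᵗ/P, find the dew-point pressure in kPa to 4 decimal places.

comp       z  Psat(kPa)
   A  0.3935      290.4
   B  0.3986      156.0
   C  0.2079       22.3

At the dew point ψ → 1, so Σzᵢ/Kᵢ = 1 with Kᵢ = Pᵢˢᵃᵗ/P ⇒ 1/P = Σzᵢ/Pᵢˢᵃᵗ.
1/P = 0.3935/290.4 + 0.3986/156.0 + 0.2079/22.3 = 0.0132330 ⇒ P = 75.5685 kPa

Pdew = 75.5685 kPa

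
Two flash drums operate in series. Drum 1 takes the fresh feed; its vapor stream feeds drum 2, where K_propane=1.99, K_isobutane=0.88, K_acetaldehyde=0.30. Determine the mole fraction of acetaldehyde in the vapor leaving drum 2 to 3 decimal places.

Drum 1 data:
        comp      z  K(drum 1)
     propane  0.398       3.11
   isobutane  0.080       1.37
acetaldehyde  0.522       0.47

y_acetaldehyde (drum 2) = 0.157

Drum 1:
Rachford–Rice: g(ψ₁) = Σ zᵢ(Kᵢ−1)/(1+ψ₁(Kᵢ−1)) = 0.
Check two-phase: ΣzᵢKᵢ = 1.593 > 1 and Σzᵢ/Kᵢ = 1.297 > 1, so g(0) = 0.593 > 0 and g(1) = -0.297 < 0.
Newton–Raphson from ψ₁ = 0.56:
  ψ₁ = 0.560: g = 0.0160, g' = -0.676 → ψ₁ = 0.584
Converged at ψ₁ = 0.584.
Drum-1 compositions:
  propane: x = 0.178, y = 0.555
  isobutane: x = 0.066, y = 0.090
  acetaldehyde: x = 0.756, y = 0.355
Drum-2 feed = drum-1 vapor: z₂ = (0.5546, 0.0901, 0.3553).
Drum 2:
Material balance + equilibrium reduce to Σ zᵢ(Kᵢ−1)/(1+ψ₂(Kᵢ−1)) = 0.
Feasibility: ΣzᵢKᵢ = 1.290, Σzᵢ/Kᵢ = 1.565 — both > 1, two phases present.
Iterate (Newton) starting at ψ₂ = 0.5:
  ψ₂ = 0.500: g = -0.0268, g' = -0.657 → ψ₂ = 0.459
  ψ₂ = 0.459: g = -0.0004, g' = -0.636 → ψ₂ = 0.458
Converged at ψ₂ = 0.458.
  propane: x = 0.381, y = 0.759
  isobutane: x = 0.095, y = 0.084
  acetaldehyde: x = 0.523, y = 0.157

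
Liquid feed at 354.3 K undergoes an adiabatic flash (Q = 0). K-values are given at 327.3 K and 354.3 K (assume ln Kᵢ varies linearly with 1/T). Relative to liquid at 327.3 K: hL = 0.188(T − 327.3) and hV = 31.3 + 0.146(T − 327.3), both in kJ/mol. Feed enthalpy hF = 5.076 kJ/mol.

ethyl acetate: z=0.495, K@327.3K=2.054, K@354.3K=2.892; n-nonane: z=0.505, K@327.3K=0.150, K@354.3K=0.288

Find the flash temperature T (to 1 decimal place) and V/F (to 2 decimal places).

Adiabatic flash: solve Rachford–Rice at each trial T, then check hF = ψ·hV(T) + (1−ψ)·hL(T).
  T = 327.3 K: K = (2.054, 0.150), RR gives ψ = 0.103, H_out = 3.231 kJ/mol
  T = 354.3 K: K = (2.892, 0.288), RR gives ψ = 0.428, H_out = 17.996 kJ/mol
  T = 340.8 K: K = (2.454, 0.211), RR gives ψ = 0.280, H_out = 11.133 kJ/mol
  T = 334.1 K: K = (2.251, 0.179), RR gives ψ = 0.199, H_out = 7.443 kJ/mol
  T = 330.7 K: K = (2.151, 0.164), RR gives ψ = 0.153, H_out = 5.413 kJ/mol
  T = 329.0 K: K = (2.102, 0.157), RR gives ψ = 0.129, H_out = 4.344 kJ/mol
Linear interpolation between T = 329.0 (H_out = 4.344) and T = 330.7 (H_out = 5.413) on hF = 5.076 gives T ≈ 330.2 K, at which ψ = 0.15.

T = 330.2 K, V/F = 0.15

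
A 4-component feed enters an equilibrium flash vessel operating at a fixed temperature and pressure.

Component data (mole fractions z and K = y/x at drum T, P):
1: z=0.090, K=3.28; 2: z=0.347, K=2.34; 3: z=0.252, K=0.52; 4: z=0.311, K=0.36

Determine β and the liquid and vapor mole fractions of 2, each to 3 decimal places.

β = 0.390, x_2 = 0.228, y_2 = 0.533

Rachford–Rice: g(β) = Σ zᵢ(Kᵢ−1)/(1+β(Kᵢ−1)) = 0.
g(0) = ΣzᵢKᵢ − 1 = 0.350 and g(1) = 1 − Σzᵢ/Kᵢ = -0.524, so a root lies in (0, 1).
Iterate (Newton) starting at β = 0.69:
  β = 0.690: g = -0.2160, g' = -0.777 → β = 0.412
  β = 0.412: g = -0.0158, g' = -0.708 → β = 0.390
Converged at β = 0.390.
Compositions from xᵢ = zᵢ/(1+β(Kᵢ−1)), yᵢ = Kᵢxᵢ:
  1: x = 0.048, y = 0.156
  2: x = 0.228, y = 0.533
  3: x = 0.310, y = 0.161
  4: x = 0.414, y = 0.149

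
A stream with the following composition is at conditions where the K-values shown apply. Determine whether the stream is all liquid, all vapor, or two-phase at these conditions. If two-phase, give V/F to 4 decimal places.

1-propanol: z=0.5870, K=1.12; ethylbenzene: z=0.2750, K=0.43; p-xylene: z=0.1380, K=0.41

all liquid

ΣzᵢKᵢ = 0.8323; Σzᵢ/Kᵢ = 1.5002.
Since ΣzᵢKᵢ < 1 the mixture is below its bubble point — single liquid phase.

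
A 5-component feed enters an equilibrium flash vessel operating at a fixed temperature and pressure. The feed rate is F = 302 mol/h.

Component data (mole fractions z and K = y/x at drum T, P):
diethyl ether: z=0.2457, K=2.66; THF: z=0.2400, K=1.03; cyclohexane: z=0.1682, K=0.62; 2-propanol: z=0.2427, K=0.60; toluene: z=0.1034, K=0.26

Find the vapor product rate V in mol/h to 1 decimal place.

V = 89.7 mol/h

Material balance + equilibrium reduce to Σ zᵢ(Kᵢ−1)/(1+ψ(Kᵢ−1)) = 0.
g(0) = ΣzᵢKᵢ − 1 = 0.1776 and g(1) = 1 − Σzᵢ/Kᵢ = -0.3989, so a root lies in (0, 1).
Iterate (Newton) starting at ψ = 0.59:
  ψ = 0.5900: g = -0.13214, g' = -0.4583 → ψ = 0.3017
  ψ = 0.3017: g = -0.00219, g' = -0.4759 → ψ = 0.2971
Converged at ψ = 0.2971.
Then V = ψ·F = 0.2971·302 = 89.7 mol/h and L = F − V = 212.3 mol/h.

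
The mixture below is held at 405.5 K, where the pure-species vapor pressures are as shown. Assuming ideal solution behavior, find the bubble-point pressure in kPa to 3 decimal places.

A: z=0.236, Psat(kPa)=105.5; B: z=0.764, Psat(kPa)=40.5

At the bubble point ψ → 0, so ΣzᵢKᵢ = 1 with Kᵢ = Pᵢˢᵃᵗ/P ⇒ P = ΣzᵢPᵢˢᵃᵗ.
P = 0.236·105.5 + 0.764·40.5 = 55.840 kPa

Pbub = 55.840 kPa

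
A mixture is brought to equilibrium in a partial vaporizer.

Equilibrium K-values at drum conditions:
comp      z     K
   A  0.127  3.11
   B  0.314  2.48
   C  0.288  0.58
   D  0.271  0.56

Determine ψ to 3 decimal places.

ψ = 0.685

Newton–Raphson from ψ = 0.58:
  ψ = 0.580: g = 0.0506, g' = -0.497 → ψ = 0.682
  ψ = 0.682: g = 0.0014, g' = -0.472 → ψ = 0.685
Converged at ψ = 0.685.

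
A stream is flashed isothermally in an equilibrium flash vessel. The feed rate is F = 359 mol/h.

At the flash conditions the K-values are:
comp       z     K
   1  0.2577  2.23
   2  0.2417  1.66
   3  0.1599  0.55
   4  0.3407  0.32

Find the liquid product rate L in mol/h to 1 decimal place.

L = 257.3 mol/h

Rachford–Rice: g(ψ) = Σ zᵢ(Kᵢ−1)/(1+ψ(Kᵢ−1)) = 0.
Check two-phase: ΣzᵢKᵢ = 1.1729 > 1 and Σzᵢ/Kᵢ = 1.6166 > 1, so g(0) = 0.1729 > 0 and g(1) = -0.6166 < 0.
Newton iteration, ψ⁰ = 0.5:
  ψ = 0.5000: g = -0.12766, g' = -0.6246 → ψ = 0.2956
  ψ = 0.2956: g = -0.00702, g' = -0.5733 → ψ = 0.2834
Converged at ψ = 0.2834.
Then V = ψ·F = 0.2834·359 = 101.7 mol/h and L = F − V = 257.3 mol/h.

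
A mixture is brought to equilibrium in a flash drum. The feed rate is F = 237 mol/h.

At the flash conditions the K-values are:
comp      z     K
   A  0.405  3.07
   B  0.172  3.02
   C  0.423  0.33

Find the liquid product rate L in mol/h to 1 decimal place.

L = 81.7 mol/h

Newton–Raphson from ψ = 0.5:
  ψ = 0.500: g = 0.1586, g' = -1.022 → ψ = 0.655
Converged at ψ = 0.655.
Then V = ψ·F = 0.6553·237 = 155.3 mol/h and L = F − V = 81.7 mol/h.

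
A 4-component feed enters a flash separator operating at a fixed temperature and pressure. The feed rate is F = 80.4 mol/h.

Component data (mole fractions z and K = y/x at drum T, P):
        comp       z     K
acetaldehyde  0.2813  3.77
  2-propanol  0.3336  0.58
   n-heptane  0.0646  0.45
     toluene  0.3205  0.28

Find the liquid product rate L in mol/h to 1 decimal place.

L = 61.7 mol/h

Material balance + equilibrium reduce to Σ zᵢ(Kᵢ−1)/(1+V/F(Kᵢ−1)) = 0.
Check two-phase: ΣzᵢKᵢ = 1.3728 > 1 and Σzᵢ/Kᵢ = 1.9380 > 1, so g(0) = 0.3728 > 0 and g(1) = -0.9380 < 0.
Newton iteration, V/F⁰ = 0.38:
  V/F = 0.3800: g = -0.14970, g' = -0.9417 → V/F = 0.2210
  V/F = 0.2210: g = 0.01396, g' = -1.1622 → V/F = 0.2330
  V/F = 0.2330: g = 0.00017, g' = -1.1350 → V/F = 0.2332
Converged at V/F = 0.2332.
Then V = V/F·F = 0.2332·80.4 = 18.7 mol/h and L = F − V = 61.7 mol/h.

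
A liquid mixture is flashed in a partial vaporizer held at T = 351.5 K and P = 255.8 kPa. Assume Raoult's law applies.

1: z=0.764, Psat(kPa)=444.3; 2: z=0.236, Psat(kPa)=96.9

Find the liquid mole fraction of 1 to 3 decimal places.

x_1 = 0.457

Raoult's law: Kᵢ = Pᵢˢᵃᵗ/P = Pᵢˢᵃᵗ/255.8.
  K_1 = 444.3/255.8 = 1.73690, K_2 = 96.9/255.8 = 0.37881
Rachford–Rice: g(V/F) = Σ zᵢ(Kᵢ−1)/(1+V/F(Kᵢ−1)) = 0.
g(0) = ΣzᵢKᵢ − 1 = 0.416 and g(1) = 1 − Σzᵢ/Kᵢ = -0.063, so a root lies in (0, 1).
Newton–Raphson from V/F = 0.53:
  V/F = 0.530: g = 0.1863, g' = -0.417 → V/F = 0.977
  V/F = 0.977: g = -0.0455, g' = -0.729 → V/F = 0.914
  V/F = 0.914: g = -0.0031, g' = -0.636 → V/F = 0.910
Converged at V/F = 0.910.
Compositions from xᵢ = zᵢ/(1+V/F(Kᵢ−1)), yᵢ = Kᵢxᵢ:
  1: x = 0.457, y = 0.794
  2: x = 0.543, y = 0.206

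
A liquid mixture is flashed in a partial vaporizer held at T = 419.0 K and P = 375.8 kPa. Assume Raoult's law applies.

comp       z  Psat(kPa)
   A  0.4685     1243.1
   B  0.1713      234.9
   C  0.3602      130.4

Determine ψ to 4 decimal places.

Raoult's law: Kᵢ = Pᵢˢᵃᵗ/P = Pᵢˢᵃᵗ/375.8.
  K_A = 1243.1/375.8 = 3.307877, K_B = 234.9/375.8 = 0.625067, K_C = 130.4/375.8 = 0.346993
Material balance + equilibrium reduce to Σ zᵢ(Kᵢ−1)/(1+ψ(Kᵢ−1)) = 0.
Feasibility: ΣzᵢKᵢ = 1.7818, Σzᵢ/Kᵢ = 1.4537 — both > 1, two phases present.
Newton–Raphson from ψ = 0.69:
  ψ = 0.6900: g = -0.09767, g' = -0.9239 → ψ = 0.5843
  ψ = 0.5843: g = -0.00216, g' = -0.8935 → ψ = 0.5819
Converged at ψ = 0.5819.

ψ = 0.5819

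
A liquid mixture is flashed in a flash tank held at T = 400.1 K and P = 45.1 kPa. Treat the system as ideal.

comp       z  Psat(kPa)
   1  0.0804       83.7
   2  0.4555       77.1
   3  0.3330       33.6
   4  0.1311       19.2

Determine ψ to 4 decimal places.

Raoult's law: Kᵢ = Pᵢˢᵃᵗ/P = Pᵢˢᵃᵗ/45.1.
  K_1 = 83.7/45.1 = 1.855876, K_2 = 77.1/45.1 = 1.709534, K_3 = 33.6/45.1 = 0.745011, K_4 = 19.2/45.1 = 0.425721
Let ψ = V/F and solve Σ zᵢ(Kᵢ−1)/(1+ψ(Kᵢ−1)) = 0.
Check two-phase: ΣzᵢKᵢ = 1.2318 > 1 and Σzᵢ/Kᵢ = 1.0647 > 1, so g(0) = 0.2318 > 0 and g(1) = -0.0647 < 0.
Newton–Raphson from ψ = 0.5:
  ψ = 0.5000: g = 0.08382, g' = -0.2673 → ψ = 0.8135
  ψ = 0.8135: g = -0.00296, g' = -0.2994 → ψ = 0.8036
Converged at ψ = 0.8036.

ψ = 0.8036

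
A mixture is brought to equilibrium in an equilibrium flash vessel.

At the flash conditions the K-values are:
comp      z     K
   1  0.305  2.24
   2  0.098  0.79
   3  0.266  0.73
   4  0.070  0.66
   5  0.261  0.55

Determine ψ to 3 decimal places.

ψ = 0.338

Material balance + equilibrium reduce to Σ zᵢ(Kᵢ−1)/(1+ψ(Kᵢ−1)) = 0.
Check two-phase: ΣzᵢKᵢ = 1.145 > 1 and Σzᵢ/Kᵢ = 1.205 > 1, so g(0) = 0.145 > 0 and g(1) = -0.205 < 0.
Newton–Raphson from ψ = 0.5:
  ψ = 0.500: g = -0.0528, g' = -0.310 → ψ = 0.330
  ψ = 0.330: g = 0.0028, g' = -0.348 → ψ = 0.338
Converged at ψ = 0.338.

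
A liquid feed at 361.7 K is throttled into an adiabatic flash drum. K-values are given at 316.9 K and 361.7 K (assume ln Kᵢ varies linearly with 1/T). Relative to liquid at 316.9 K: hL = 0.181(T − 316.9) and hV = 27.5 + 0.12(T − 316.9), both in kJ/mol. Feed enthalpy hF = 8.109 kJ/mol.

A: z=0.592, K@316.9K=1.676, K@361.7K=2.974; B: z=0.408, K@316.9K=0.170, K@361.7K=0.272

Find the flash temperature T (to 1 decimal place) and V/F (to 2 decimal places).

Adiabatic flash: solve Rachford–Rice at each trial T, then check hF = ψ·hV(T) + (1−ψ)·hL(T).
  T = 316.9 K: K = (1.676, 0.170), RR gives ψ = 0.110, H_out = 3.017 kJ/mol
  T = 361.7 K: K = (2.974, 0.272), RR gives ψ = 0.606, H_out = 23.130 kJ/mol
  T = 339.3 K: K = (2.275, 0.218), RR gives ψ = 0.437, H_out = 15.487 kJ/mol
  T = 328.1 K: K = (1.963, 0.194), RR gives ψ = 0.310, H_out = 10.350 kJ/mol
  T = 322.5 K: K = (1.816, 0.182), RR gives ψ = 0.224, H_out = 7.085 kJ/mol
  T = 325.3 K: K = (1.889, 0.188), RR gives ψ = 0.270, H_out = 8.796 kJ/mol
  T = 323.9 K: K = (1.852, 0.185), RR gives ψ = 0.247, H_out = 7.962 kJ/mol
Linear interpolation between T = 323.9 (H_out = 7.962) and T = 325.3 (H_out = 8.796) on hF = 8.109 gives T ≈ 324.1 K, at which ψ = 0.25.

T = 324.1 K, V/F = 0.25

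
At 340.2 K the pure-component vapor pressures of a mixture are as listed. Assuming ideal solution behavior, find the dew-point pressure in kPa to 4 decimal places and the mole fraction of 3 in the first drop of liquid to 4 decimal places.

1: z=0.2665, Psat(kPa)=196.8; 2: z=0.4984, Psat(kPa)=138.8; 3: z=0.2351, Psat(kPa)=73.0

At the dew point ψ → 1, so Σzᵢ/Kᵢ = 1 with Kᵢ = Pᵢˢᵃᵗ/P ⇒ 1/P = Σzᵢ/Pᵢˢᵃᵗ.
1/P = 0.2665/196.8 + 0.4984/138.8 + 0.2351/73.0 = 0.0081655 ⇒ P = 122.4666 kPa
xᵢ = zᵢP/Pᵢˢᵃᵗ ⇒ x_3 = 0.2351·122.4666/73.0 = 0.3944

Pdew = 122.4666 kPa, x_3 = 0.3944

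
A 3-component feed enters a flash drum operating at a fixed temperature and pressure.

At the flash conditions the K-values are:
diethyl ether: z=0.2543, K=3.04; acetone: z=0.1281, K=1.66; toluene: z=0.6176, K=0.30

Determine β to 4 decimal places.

Material balance + equilibrium reduce to Σ zᵢ(Kᵢ−1)/(1+β(Kᵢ−1)) = 0.
Feasibility: ΣzᵢKᵢ = 1.1710, Σzᵢ/Kᵢ = 2.2195 — both > 1, two phases present.
Newton–Raphson from β = 0.58:
  β = 0.5800: g = -0.42905, g' = -1.1089 → β = 0.1931
  β = 0.1931: g = -0.05272, g' = -0.9932 → β = 0.1400
  β = 0.1400: g = 0.00163, g' = -1.0590 → β = 0.1415
Converged at β = 0.1415.

β = 0.1415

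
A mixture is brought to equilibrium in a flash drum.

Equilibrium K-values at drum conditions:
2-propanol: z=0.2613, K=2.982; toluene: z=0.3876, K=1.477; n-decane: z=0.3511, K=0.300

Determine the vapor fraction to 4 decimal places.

Material balance + equilibrium reduce to Σ zᵢ(Kᵢ−1)/(1+ψ(Kᵢ−1)) = 0.
g(0) = ΣzᵢKᵢ − 1 = 0.4570 and g(1) = 1 − Σzᵢ/Kᵢ = -0.5204, so a root lies in (0, 1).
Newton iteration, ψ⁰ = 0.5:
  ψ = 0.5000: g = 0.03129, g' = -0.7236 → ψ = 0.5432
  ψ = 0.5432: g = -0.00036, g' = -0.7416 → ψ = 0.5428
Converged at ψ = 0.5428.

ψ = 0.5428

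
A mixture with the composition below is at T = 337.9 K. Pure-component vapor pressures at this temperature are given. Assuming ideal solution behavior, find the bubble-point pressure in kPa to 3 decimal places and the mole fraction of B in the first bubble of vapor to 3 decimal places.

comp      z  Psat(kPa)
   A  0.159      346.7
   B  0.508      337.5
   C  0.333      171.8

Pbub = 283.785 kPa, y_B = 0.604

At the bubble point ψ → 0, so ΣzᵢKᵢ = 1 with Kᵢ = Pᵢˢᵃᵗ/P ⇒ P = ΣzᵢPᵢˢᵃᵗ.
P = 0.159·346.7 + 0.508·337.5 + 0.333·171.8 = 283.785 kPa
yᵢ = zᵢPᵢˢᵃᵗ/P ⇒ y_B = 0.508·337.5/283.785 = 0.604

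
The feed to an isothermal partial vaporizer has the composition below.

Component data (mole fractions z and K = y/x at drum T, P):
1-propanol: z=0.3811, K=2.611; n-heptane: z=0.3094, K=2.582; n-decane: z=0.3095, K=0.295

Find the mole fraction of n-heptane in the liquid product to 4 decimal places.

x_n-heptane = 0.1379

Newton iteration, ψ⁰ = 0.5:
  ψ = 0.5000: g = 0.27636, g' = -0.9117 → ψ = 0.8031
  ψ = 0.8031: g = -0.01975, g' = -1.1556 → ψ = 0.7860
  ψ = 0.7860: g = -0.00031, g' = -1.1203 → ψ = 0.7857
Converged at ψ = 0.7857.
Compositions from xᵢ = zᵢ/(1+ψ(Kᵢ−1)), yᵢ = Kᵢxᵢ:
  1-propanol: x = 0.1682, y = 0.4392
  n-heptane: x = 0.1379, y = 0.3562
  n-decane: x = 0.6939, y = 0.2047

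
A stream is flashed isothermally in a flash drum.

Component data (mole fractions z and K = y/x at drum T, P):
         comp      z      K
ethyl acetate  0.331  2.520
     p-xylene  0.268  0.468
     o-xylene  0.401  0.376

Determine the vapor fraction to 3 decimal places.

Rachford–Rice: g(ψ) = Σ zᵢ(Kᵢ−1)/(1+ψ(Kᵢ−1)) = 0.
Feasibility: ΣzᵢKᵢ = 1.110, Σzᵢ/Kᵢ = 1.770 — both > 1, two phases present.
Newton iteration, ψ⁰ = 0.5:
  ψ = 0.500: g = -0.2721, g' = -0.718 → ψ = 0.121
  ψ = 0.121: g = 0.0021, g' = -0.815 → ψ = 0.123
Converged at ψ = 0.123.

ψ = 0.123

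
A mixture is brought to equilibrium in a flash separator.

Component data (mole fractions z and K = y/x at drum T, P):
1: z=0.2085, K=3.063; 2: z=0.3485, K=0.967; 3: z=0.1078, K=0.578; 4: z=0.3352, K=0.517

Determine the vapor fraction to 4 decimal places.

Material balance + equilibrium reduce to Σ zᵢ(Kᵢ−1)/(1+ψ(Kᵢ−1)) = 0.
Feasibility: ΣzᵢKᵢ = 1.2112, Σzᵢ/Kᵢ = 1.2633 — both > 1, two phases present.
Newton iteration, ψ⁰ = 0.51:
  ψ = 0.5100: g = -0.07488, g' = -0.3799 → ψ = 0.3129
  ψ = 0.3129: g = 0.00663, g' = -0.4621 → ψ = 0.3273
  ψ = 0.3273: g = 0.00007, g' = -0.4528 → ψ = 0.3274
Converged at ψ = 0.3274.

ψ = 0.3274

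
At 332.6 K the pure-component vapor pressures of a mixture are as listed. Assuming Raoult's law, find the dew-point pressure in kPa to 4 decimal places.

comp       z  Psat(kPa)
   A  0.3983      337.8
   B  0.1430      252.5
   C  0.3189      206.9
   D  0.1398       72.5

Pdew = 191.7532 kPa

At the dew point ψ → 1, so Σzᵢ/Kᵢ = 1 with Kᵢ = Pᵢˢᵃᵗ/P ⇒ 1/P = Σzᵢ/Pᵢˢᵃᵗ.
1/P = 0.3983/337.8 + 0.1430/252.5 + 0.3189/206.9 + 0.1398/72.5 = 0.0052150 ⇒ P = 191.7532 kPa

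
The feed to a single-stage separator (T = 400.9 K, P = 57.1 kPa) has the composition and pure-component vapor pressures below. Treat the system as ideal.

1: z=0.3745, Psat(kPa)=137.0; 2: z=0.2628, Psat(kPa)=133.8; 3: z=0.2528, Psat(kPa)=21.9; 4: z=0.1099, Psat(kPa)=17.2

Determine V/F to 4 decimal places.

V/F = 0.7268

Raoult's law: Kᵢ = Pᵢˢᵃᵗ/P = Pᵢˢᵃᵗ/57.1.
  K_1 = 137.0/57.1 = 2.399299, K_2 = 133.8/57.1 = 2.343257, K_3 = 21.9/57.1 = 0.383538, K_4 = 17.2/57.1 = 0.301226
Iterate (Newton) starting at V/F = 0.36:
  V/F = 0.3600: g = 0.28353, g' = -0.7942 → V/F = 0.7170
  V/F = 0.7170: g = 0.00821, g' = -0.8298 → V/F = 0.7269
  V/F = 0.7269: g = -0.00004, g' = -0.8387 → V/F = 0.7268
Converged at V/F = 0.7268.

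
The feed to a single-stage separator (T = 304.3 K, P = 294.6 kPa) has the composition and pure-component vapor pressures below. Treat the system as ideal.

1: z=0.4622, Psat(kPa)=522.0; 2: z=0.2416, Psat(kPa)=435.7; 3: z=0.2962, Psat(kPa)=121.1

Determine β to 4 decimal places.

Raoult's law: Kᵢ = Pᵢˢᵃᵗ/P = Pᵢˢᵃᵗ/294.6.
  K_1 = 522.0/294.6 = 1.771894, K_2 = 435.7/294.6 = 1.478955, K_3 = 121.1/294.6 = 0.411066
Material balance + equilibrium reduce to Σ zᵢ(Kᵢ−1)/(1+β(Kᵢ−1)) = 0.
Feasibility: ΣzᵢKᵢ = 1.2980, Σzᵢ/Kᵢ = 1.1448 — both > 1, two phases present.
Newton iteration, β⁰ = 0.5:
  β = 0.5000: g = 0.10353, g' = -0.3858 → β = 0.7683
  β = 0.7683: g = -0.01007, g' = -0.4808 → β = 0.7474
  β = 0.7474: g = -0.00013, g' = -0.4686 → β = 0.7471
Converged at β = 0.7471.

β = 0.7471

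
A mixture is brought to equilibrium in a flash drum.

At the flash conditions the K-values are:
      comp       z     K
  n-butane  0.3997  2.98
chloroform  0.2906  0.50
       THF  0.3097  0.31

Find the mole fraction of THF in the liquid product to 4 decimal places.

x_THF = 0.4123

Rachford–Rice: g(V/F) = Σ zᵢ(Kᵢ−1)/(1+V/F(Kᵢ−1)) = 0.
Check two-phase: ΣzᵢKᵢ = 1.4324 > 1 and Σzᵢ/Kᵢ = 1.7144 > 1, so g(0) = 0.4324 > 0 and g(1) = -0.7144 < 0.
Newton iteration, V/F⁰ = 0.5:
  V/F = 0.5000: g = -0.12229, g' = -0.8685 → V/F = 0.3592
  V/F = 0.3592: g = 0.00127, g' = -0.9037 → V/F = 0.3606
Converged at V/F = 0.3606.
Compositions from xᵢ = zᵢ/(1+V/F(Kᵢ−1)), yᵢ = Kᵢxᵢ:
  n-butane: x = 0.2332, y = 0.6949
  chloroform: x = 0.3545, y = 0.1773
  THF: x = 0.4123, y = 0.1278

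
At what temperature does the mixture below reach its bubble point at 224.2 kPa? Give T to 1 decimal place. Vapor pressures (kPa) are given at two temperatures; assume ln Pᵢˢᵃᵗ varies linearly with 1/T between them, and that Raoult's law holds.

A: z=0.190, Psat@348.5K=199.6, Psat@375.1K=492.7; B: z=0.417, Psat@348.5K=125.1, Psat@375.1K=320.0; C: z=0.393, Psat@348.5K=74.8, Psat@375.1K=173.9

T = 366.6 K

Bubble-point temperature: ΣzᵢPᵢˢᵃᵗ(T) = P. Interpolate ln Pᵢˢᵃᵗ = aᵢ + bᵢ/T.
  T = 348.5 K: ΣzᵢPᵢˢᵃᵗ = 119.49 kPa
  T = 375.1 K: ΣzᵢPᵢˢᵃᵗ = 295.40 kPa
  T = 361.8 K: ΣzᵢPᵢˢᵃᵗ = 190.99 kPa
  T = 368.5 K: ΣzᵢPᵢˢᵃᵗ = 238.84 kPa
  T = 365.1 K: ΣzᵢPᵢˢᵃᵗ = 213.44 kPa
  T = 366.8 K: ΣzᵢPᵢˢᵃᵗ = 225.84 kPa
Interpolating between 365.1 K and 366.8 K gives T ≈ 366.6 K.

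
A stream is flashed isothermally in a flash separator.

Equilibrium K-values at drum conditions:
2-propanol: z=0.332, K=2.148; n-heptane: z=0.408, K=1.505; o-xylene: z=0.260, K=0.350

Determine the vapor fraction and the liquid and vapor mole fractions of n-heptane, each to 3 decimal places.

Rachford–Rice: g(ψ) = Σ zᵢ(Kᵢ−1)/(1+ψ(Kᵢ−1)) = 0.
Check two-phase: ΣzᵢKᵢ = 1.418 > 1 and Σzᵢ/Kᵢ = 1.169 > 1, so g(0) = 0.418 > 0 and g(1) = -0.169 < 0.
Newton iteration, ψ⁰ = 0.5:
  ψ = 0.500: g = 0.1563, g' = -0.484 → ψ = 0.823
  ψ = 0.823: g = -0.0218, g' = -0.675 → ψ = 0.791
  ψ = 0.791: g = -0.0006, g' = -0.638 → ψ = 0.790
Converged at ψ = 0.790.
Compositions from xᵢ = zᵢ/(1+ψ(Kᵢ−1)), yᵢ = Kᵢxᵢ:
  2-propanol: x = 0.174, y = 0.374
  n-heptane: x = 0.292, y = 0.439
  o-xylene: x = 0.534, y = 0.187

ψ = 0.790, x_n-heptane = 0.292, y_n-heptane = 0.439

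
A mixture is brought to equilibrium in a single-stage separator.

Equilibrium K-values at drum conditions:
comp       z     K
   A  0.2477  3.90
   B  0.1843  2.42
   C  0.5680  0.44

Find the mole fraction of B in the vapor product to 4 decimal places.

Rachford–Rice: g(β) = Σ zᵢ(Kᵢ−1)/(1+β(Kᵢ−1)) = 0.
Check two-phase: ΣzᵢKᵢ = 1.6620 > 1 and Σzᵢ/Kᵢ = 1.4306 > 1, so g(0) = 0.6620 > 0 and g(1) = -0.4306 < 0.
Iterate (Newton) starting at β = 0.5:
  β = 0.5000: g = 0.00446, g' = -0.8177 → β = 0.5055
Converged at β = 0.5055.
Compositions from xᵢ = zᵢ/(1+β(Kᵢ−1)), yᵢ = Kᵢxᵢ:
  A: x = 0.1005, y = 0.3918
  B: x = 0.1073, y = 0.2596
  C: x = 0.7923, y = 0.3486

y_B = 0.2596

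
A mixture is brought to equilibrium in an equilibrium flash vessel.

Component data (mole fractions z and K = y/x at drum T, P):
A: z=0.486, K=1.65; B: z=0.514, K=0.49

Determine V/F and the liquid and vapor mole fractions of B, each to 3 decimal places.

V/F = 0.162, x_B = 0.560, y_B = 0.275

Newton–Raphson from V/F = 0.5:
  V/F = 0.500: g = -0.1135, g' = -0.358 → V/F = 0.183
  V/F = 0.183: g = -0.0068, g' = -0.327 → V/F = 0.162
Converged at V/F = 0.162.
Compositions from xᵢ = zᵢ/(1+V/F(Kᵢ−1)), yᵢ = Kᵢxᵢ:
  A: x = 0.440, y = 0.725
  B: x = 0.560, y = 0.275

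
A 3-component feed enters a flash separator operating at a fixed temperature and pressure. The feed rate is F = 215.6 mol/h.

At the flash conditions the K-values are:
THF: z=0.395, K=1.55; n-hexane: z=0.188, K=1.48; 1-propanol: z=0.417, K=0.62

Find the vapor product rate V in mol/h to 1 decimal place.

V = 160.1 mol/h

Rachford–Rice: g(ψ) = Σ zᵢ(Kᵢ−1)/(1+ψ(Kᵢ−1)) = 0.
g(0) = ΣzᵢKᵢ − 1 = 0.149 and g(1) = 1 − Σzᵢ/Kᵢ = -0.054, so a root lies in (0, 1).
Iterate (Newton) starting at ψ = 0.42:
  ψ = 0.420: g = 0.0630, g' = -0.194 → ψ = 0.745
  ψ = 0.745: g = -0.0004, g' = -0.201 → ψ = 0.743
Converged at ψ = 0.743.
Then V = ψ·F = 0.7427·215.6 = 160.1 mol/h and L = F − V = 55.5 mol/h.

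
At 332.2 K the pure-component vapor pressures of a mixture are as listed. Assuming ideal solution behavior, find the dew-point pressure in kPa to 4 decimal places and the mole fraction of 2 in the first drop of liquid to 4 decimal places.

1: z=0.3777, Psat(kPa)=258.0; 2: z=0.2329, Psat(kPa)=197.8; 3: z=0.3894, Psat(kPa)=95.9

Pdew = 149.2117 kPa, x_2 = 0.1757

At the dew point ψ → 1, so Σzᵢ/Kᵢ = 1 with Kᵢ = Pᵢˢᵃᵗ/P ⇒ 1/P = Σzᵢ/Pᵢˢᵃᵗ.
1/P = 0.3777/258.0 + 0.2329/197.8 + 0.3894/95.9 = 0.0067019 ⇒ P = 149.2117 kPa
xᵢ = zᵢP/Pᵢˢᵃᵗ ⇒ x_2 = 0.2329·149.2117/197.8 = 0.1757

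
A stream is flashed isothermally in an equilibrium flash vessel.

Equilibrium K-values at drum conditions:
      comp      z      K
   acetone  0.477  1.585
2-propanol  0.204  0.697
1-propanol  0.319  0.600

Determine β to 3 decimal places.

β = 0.419

Let β = V/F and solve Σ zᵢ(Kᵢ−1)/(1+β(Kᵢ−1)) = 0.
Check two-phase: ΣzᵢKᵢ = 1.090 > 1 and Σzᵢ/Kᵢ = 1.125 > 1, so g(0) = 0.090 > 0 and g(1) = -0.125 < 0.
Iterate (Newton) starting at β = 0.5:
  β = 0.500: g = -0.0165, g' = -0.203 → β = 0.419
Converged at β = 0.419.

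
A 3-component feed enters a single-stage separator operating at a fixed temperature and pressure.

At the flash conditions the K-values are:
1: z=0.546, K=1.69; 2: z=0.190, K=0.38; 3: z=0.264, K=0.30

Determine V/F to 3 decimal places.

Iterate (Newton) starting at V/F = 0.5:
  V/F = 0.500: g = -0.1749, g' = -0.603 → V/F = 0.210
  V/F = 0.210: g = -0.0230, g' = -0.473 → V/F = 0.161
Converged at V/F = 0.161.

V/F = 0.161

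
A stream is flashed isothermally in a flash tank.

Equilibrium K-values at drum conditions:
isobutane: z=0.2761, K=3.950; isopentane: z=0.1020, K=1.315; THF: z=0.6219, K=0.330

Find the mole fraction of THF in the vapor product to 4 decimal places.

Rachford–Rice: g(ψ) = Σ zᵢ(Kᵢ−1)/(1+ψ(Kᵢ−1)) = 0.
Feasibility: ΣzᵢKᵢ = 1.4300, Σzᵢ/Kᵢ = 2.0320 — both > 1, two phases present.
Newton–Raphson from ψ = 0.49:
  ψ = 0.4900: g = -0.25943, g' = -1.0281 → ψ = 0.2377
  ψ = 0.2377: g = 0.01311, g' = -1.2340 → ψ = 0.2483
  ψ = 0.2483: g = 0.00012, g' = -1.2110 → ψ = 0.2484
Converged at ψ = 0.2484.
Compositions from xᵢ = zᵢ/(1+ψ(Kᵢ−1)), yᵢ = Kᵢxᵢ:
  isobutane: x = 0.1593, y = 0.6294
  isopentane: x = 0.0946, y = 0.1244
  THF: x = 0.7461, y = 0.2462

y_THF = 0.2462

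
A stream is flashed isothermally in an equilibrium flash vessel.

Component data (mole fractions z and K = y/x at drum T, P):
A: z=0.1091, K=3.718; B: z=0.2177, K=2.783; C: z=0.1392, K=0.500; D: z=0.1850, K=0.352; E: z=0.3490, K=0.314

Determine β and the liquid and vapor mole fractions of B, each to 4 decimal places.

β = 0.1869, x_B = 0.1633, y_B = 0.4544

Newton iteration, β⁰ = 0.5:
  β = 0.5000: g = -0.30363, g' = -0.9506 → β = 0.1806
  β = 0.1806: g = 0.00696, g' = -1.1143 → β = 0.1869
Converged at β = 0.1869.
Compositions from xᵢ = zᵢ/(1+β(Kᵢ−1)), yᵢ = Kᵢxᵢ:
  A: x = 0.0723, y = 0.2690
  B: x = 0.1633, y = 0.4544
  C: x = 0.1535, y = 0.0768
  D: x = 0.2105, y = 0.0741
  E: x = 0.4003, y = 0.1257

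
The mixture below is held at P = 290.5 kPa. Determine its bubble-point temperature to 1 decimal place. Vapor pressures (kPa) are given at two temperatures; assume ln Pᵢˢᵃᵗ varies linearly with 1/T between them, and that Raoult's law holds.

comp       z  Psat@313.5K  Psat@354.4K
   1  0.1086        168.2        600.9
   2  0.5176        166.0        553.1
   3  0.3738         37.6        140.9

Bubble-point temperature: ΣzᵢPᵢˢᵃᵗ(T) = P. Interpolate ln Pᵢˢᵃᵗ = aᵢ + bᵢ/T.
  T = 313.5 K: ΣzᵢPᵢˢᵃᵗ = 118.24 kPa
  T = 354.4 K: ΣzᵢPᵢˢᵃᵗ = 404.21 kPa
  T = 333.9 K: ΣzᵢPᵢˢᵃᵗ = 226.61 kPa
  T = 344.1 K: ΣzᵢPᵢˢᵃᵗ = 304.83 kPa
  T = 339.0 K: ΣzᵢPᵢˢᵃᵗ = 263.41 kPa
  T = 341.6 K: ΣzᵢPᵢˢᵃᵗ = 283.92 kPa
Interpolating between 341.6 K and 344.1 K gives T ≈ 342.4 K.

T = 342.4 K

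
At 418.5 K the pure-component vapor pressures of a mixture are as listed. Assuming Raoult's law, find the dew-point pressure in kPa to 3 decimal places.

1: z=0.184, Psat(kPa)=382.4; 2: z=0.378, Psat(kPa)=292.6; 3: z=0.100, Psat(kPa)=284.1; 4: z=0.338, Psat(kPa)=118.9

Pdew = 201.298 kPa

At the dew point ψ → 1, so Σzᵢ/Kᵢ = 1 with Kᵢ = Pᵢˢᵃᵗ/P ⇒ 1/P = Σzᵢ/Pᵢˢᵃᵗ.
1/P = 0.184/382.4 + 0.378/292.6 + 0.100/284.1 + 0.338/118.9 = 0.004968 ⇒ P = 201.298 kPa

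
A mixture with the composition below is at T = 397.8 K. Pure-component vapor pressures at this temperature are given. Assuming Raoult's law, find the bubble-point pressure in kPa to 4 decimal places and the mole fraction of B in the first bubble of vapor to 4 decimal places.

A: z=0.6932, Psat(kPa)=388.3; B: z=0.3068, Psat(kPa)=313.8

Pbub = 365.4434 kPa, y_B = 0.2634

At the bubble point ψ → 0, so ΣzᵢKᵢ = 1 with Kᵢ = Pᵢˢᵃᵗ/P ⇒ P = ΣzᵢPᵢˢᵃᵗ.
P = 0.6932·388.3 + 0.3068·313.8 = 365.4434 kPa
yᵢ = zᵢPᵢˢᵃᵗ/P ⇒ y_B = 0.3068·313.8/365.4434 = 0.2634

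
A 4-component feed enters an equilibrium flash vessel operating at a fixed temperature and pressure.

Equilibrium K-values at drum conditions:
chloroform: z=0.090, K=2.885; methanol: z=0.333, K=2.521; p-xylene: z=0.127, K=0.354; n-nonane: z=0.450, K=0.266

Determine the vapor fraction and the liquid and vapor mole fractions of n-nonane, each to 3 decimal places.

Let ψ = V/F and solve Σ zᵢ(Kᵢ−1)/(1+ψ(Kᵢ−1)) = 0.
Check two-phase: ΣzᵢKᵢ = 1.264 > 1 and Σzᵢ/Kᵢ = 2.214 > 1, so g(0) = 0.264 > 0 and g(1) = -1.214 < 0.
Iterate (Newton) starting at ψ = 0.5:
  ψ = 0.500: g = -0.2680, g' = -1.054 → ψ = 0.246
  ψ = 0.246: g = -0.0159, g' = -0.993 → ψ = 0.230
Converged at ψ = 0.230.
Compositions from xᵢ = zᵢ/(1+ψ(Kᵢ−1)), yᵢ = Kᵢxᵢ:
  chloroform: x = 0.063, y = 0.181
  methanol: x = 0.247, y = 0.622
  p-xylene: x = 0.149, y = 0.053
  n-nonane: x = 0.541, y = 0.144

ψ = 0.230, x_n-nonane = 0.541, y_n-nonane = 0.144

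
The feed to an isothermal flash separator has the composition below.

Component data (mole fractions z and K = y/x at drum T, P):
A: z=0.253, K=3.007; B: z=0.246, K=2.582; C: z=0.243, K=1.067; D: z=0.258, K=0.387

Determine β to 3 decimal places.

β = 0.906

Material balance + equilibrium reduce to Σ zᵢ(Kᵢ−1)/(1+β(Kᵢ−1)) = 0.
Check two-phase: ΣzᵢKᵢ = 1.755 > 1 and Σzᵢ/Kᵢ = 1.074 > 1, so g(0) = 0.755 > 0 and g(1) = -0.074 < 0.
Newton–Raphson from β = 0.4:
  β = 0.400: g = 0.3263, g' = -0.716 → β = 0.856
  β = 0.856: g = 0.0348, g' = -0.679 → β = 0.907
  β = 0.907: g = -0.0011, g' = -0.725 → β = 0.906
Converged at β = 0.906.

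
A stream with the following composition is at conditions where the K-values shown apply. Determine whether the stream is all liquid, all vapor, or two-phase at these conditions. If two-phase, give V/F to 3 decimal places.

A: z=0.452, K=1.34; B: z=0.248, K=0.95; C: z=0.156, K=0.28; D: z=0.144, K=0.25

ΣzᵢKᵢ = 0.921; Σzᵢ/Kᵢ = 1.732.
Since ΣzᵢKᵢ < 1 the mixture is below its bubble point — single liquid phase.

all liquid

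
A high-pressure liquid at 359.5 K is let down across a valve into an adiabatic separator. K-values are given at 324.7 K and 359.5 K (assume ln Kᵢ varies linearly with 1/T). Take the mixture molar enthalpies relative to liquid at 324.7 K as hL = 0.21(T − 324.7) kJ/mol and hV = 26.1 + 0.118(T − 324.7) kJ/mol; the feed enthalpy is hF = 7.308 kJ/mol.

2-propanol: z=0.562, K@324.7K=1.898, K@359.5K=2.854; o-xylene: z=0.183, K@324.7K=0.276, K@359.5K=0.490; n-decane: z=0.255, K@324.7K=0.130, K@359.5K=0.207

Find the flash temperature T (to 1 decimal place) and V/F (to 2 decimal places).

T = 328.0 K, V/F = 0.26

Adiabatic flash: solve Rachford–Rice at each trial T, then check hF = ψ·hV(T) + (1−ψ)·hL(T).
  T = 324.7 K: K = (1.898, 0.276, 0.130), RR gives ψ = 0.206, H_out = 5.372 kJ/mol
  T = 359.5 K: K = (2.854, 0.490, 0.207), RR gives ψ = 0.576, H_out = 20.486 kJ/mol
  T = 342.1 K: K = (2.352, 0.373, 0.166), RR gives ψ = 0.422, H_out = 13.982 kJ/mol
  T = 333.4 K: K = (2.119, 0.322, 0.147), RR gives ψ = 0.326, H_out = 10.084 kJ/mol
  T = 329.0 K: K = (2.005, 0.298, 0.138), RR gives ψ = 0.270, H_out = 7.833 kJ/mol
  T = 326.9 K: K = (1.953, 0.287, 0.134), RR gives ψ = 0.240, H_out = 6.668 kJ/mol
  T = 327.9 K: K = (1.978, 0.292, 0.136), RR gives ψ = 0.254, H_out = 7.231 kJ/mol
Linear interpolation between T = 327.9 (H_out = 7.231) and T = 329.0 (H_out = 7.833) on hF = 7.308 gives T ≈ 328.0 K, at which ψ = 0.26.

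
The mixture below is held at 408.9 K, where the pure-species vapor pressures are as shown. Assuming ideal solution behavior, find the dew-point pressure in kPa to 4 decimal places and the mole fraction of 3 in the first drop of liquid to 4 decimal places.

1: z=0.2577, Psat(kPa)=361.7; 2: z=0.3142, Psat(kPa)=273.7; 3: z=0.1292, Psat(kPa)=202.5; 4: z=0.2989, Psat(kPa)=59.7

At the dew point ψ → 1, so Σzᵢ/Kᵢ = 1 with Kᵢ = Pᵢˢᵃᵗ/P ⇒ 1/P = Σzᵢ/Pᵢˢᵃᵗ.
1/P = 0.2577/361.7 + 0.3142/273.7 + 0.1292/202.5 + 0.2989/59.7 = 0.0075052 ⇒ P = 133.2416 kPa
xᵢ = zᵢP/Pᵢˢᵃᵗ ⇒ x_3 = 0.1292·133.2416/202.5 = 0.0850

Pdew = 133.2416 kPa, x_3 = 0.0850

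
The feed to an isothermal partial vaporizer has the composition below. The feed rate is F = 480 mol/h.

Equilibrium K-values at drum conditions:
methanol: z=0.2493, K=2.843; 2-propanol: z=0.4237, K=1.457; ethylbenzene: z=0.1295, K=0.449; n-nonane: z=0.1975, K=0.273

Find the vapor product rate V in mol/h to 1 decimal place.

V = 294.4 mol/h

Material balance + equilibrium reduce to Σ zᵢ(Kᵢ−1)/(1+β(Kᵢ−1)) = 0.
Feasibility: ΣzᵢKᵢ = 1.4382, Σzᵢ/Kᵢ = 1.3904 — both > 1, two phases present.
Newton–Raphson from β = 0.5:
  β = 0.5000: g = 0.07266, g' = -0.6205 → β = 0.6171
  β = 0.6171: g = -0.00252, g' = -0.6728 → β = 0.6134
Converged at β = 0.6133.
Then V = β·F = 0.6133·480 = 294.4 mol/h and L = F − V = 185.6 mol/h.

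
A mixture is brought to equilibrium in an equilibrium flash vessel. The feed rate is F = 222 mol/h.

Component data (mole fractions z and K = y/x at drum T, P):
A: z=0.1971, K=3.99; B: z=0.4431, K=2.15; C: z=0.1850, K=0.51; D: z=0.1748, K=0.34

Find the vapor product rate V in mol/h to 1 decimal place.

Let ψ = V/F and solve Σ zᵢ(Kᵢ−1)/(1+ψ(Kᵢ−1)) = 0.
Feasibility: ΣzᵢKᵢ = 1.8929, Σzᵢ/Kᵢ = 1.1324 — both > 1, two phases present.
Newton–Raphson from ψ = 0.5:
  ψ = 0.5000: g = 0.26748, g' = -0.7668 → ψ = 0.8488
  ψ = 0.8488: g = 0.00691, g' = -0.8147 → ψ = 0.8573
  ψ = 0.8573: g = -0.00004, g' = -0.8233 → ψ = 0.8572
Converged at ψ = 0.8572.
Then V = ψ·F = 0.8572·222 = 190.3 mol/h and L = F − V = 31.7 mol/h.

V = 190.3 mol/h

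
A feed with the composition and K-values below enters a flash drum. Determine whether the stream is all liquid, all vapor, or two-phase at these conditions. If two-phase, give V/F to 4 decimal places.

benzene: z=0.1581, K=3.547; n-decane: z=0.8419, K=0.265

all liquid

ΣzᵢKᵢ = 0.7839; Σzᵢ/Kᵢ = 3.2216.
Since ΣzᵢKᵢ < 1 the mixture is below its bubble point — single liquid phase.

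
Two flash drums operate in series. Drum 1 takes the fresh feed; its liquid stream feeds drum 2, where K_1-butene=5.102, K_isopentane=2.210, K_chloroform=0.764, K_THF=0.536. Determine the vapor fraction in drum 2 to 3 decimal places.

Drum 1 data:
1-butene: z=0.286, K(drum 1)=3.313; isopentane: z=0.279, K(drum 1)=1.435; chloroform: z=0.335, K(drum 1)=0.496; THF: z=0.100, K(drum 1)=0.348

V/F (drum 2) = 0.721

Drum 1:
Iterate (Newton) starting at ψ₁ = 0.5:
  ψ₁ = 0.500: g = 0.0840, g' = -0.610 → ψ₁ = 0.638
  ψ₁ = 0.638: g = 0.0019, g' = -0.591 → ψ₁ = 0.641
Converged at ψ₁ = 0.641.
Drum-1 compositions:
  1-butene: x = 0.115, y = 0.382
  isopentane: x = 0.218, y = 0.313
  chloroform: x = 0.495, y = 0.245
  THF: x = 0.172, y = 0.060
Drum-2 feed = drum-1 liquid: z₂ = (0.1152, 0.2182, 0.4948, 0.1718).
Drum 2:
Let ψ₂ = V/F and solve Σ zᵢ(Kᵢ−1)/(1+ψ₂(Kᵢ−1)) = 0.
g(0) = ΣzᵢKᵢ − 1 = 0.540 and g(1) = 1 − Σzᵢ/Kᵢ = -0.089, so a root lies in (0, 1).
Newton iteration, ψ₂⁰ = 0.5:
  ψ₂ = 0.500: g = 0.0832, g' = -0.430 → ψ₂ = 0.693
  ψ₂ = 0.693: g = 0.0094, g' = -0.345 → ψ₂ = 0.720
  ψ₂ = 0.720: g = 0.0001, g' = -0.339 → ψ₂ = 0.721
Converged at ψ₂ = 0.721.
  1-butene: x = 0.029, y = 0.149
  isopentane: x = 0.117, y = 0.258
  chloroform: x = 0.596, y = 0.456
  THF: x = 0.258, y = 0.138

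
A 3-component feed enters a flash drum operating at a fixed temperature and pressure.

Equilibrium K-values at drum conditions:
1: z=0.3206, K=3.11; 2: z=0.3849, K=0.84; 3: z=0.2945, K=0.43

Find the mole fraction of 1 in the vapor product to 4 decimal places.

y_1 = 0.4606

Material balance + equilibrium reduce to Σ zᵢ(Kᵢ−1)/(1+ψ(Kᵢ−1)) = 0.
Feasibility: ΣzᵢKᵢ = 1.4470, Σzᵢ/Kᵢ = 1.2462 — both > 1, two phases present.
Iterate (Newton) starting at ψ = 0.42:
  ψ = 0.4200: g = 0.07192, g' = -0.5779 → ψ = 0.5444
  ψ = 0.5444: g = 0.00395, g' = -0.5221 → ψ = 0.5520
Converged at ψ = 0.5520.
Compositions from xᵢ = zᵢ/(1+ψ(Kᵢ−1)), yᵢ = Kᵢxᵢ:
  1: x = 0.1481, y = 0.4606
  2: x = 0.4222, y = 0.3546
  3: x = 0.4297, y = 0.1848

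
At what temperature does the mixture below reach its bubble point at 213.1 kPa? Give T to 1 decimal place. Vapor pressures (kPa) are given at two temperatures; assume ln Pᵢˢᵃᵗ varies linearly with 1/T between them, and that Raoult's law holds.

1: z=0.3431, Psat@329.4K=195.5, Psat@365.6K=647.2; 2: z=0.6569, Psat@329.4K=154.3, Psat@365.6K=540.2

T = 335.8 K

Bubble-point temperature: ΣzᵢPᵢˢᵃᵗ(T) = P. Interpolate ln Pᵢˢᵃᵗ = aᵢ + bᵢ/T.
  T = 329.4 K: ΣzᵢPᵢˢᵃᵗ = 168.44 kPa
  T = 365.6 K: ΣzᵢPᵢˢᵃᵗ = 576.91 kPa
  T = 347.5 K: ΣzᵢPᵢˢᵃᵗ = 321.85 kPa
  T = 338.4 K: ΣzᵢPᵢˢᵃᵗ = 234.43 kPa
  T = 333.9 K: ΣzᵢPᵢˢᵃᵗ = 199.15 kPa
  T = 336.1 K: ΣzᵢPᵢˢᵃᵗ = 215.80 kPa
  T = 335.0 K: ΣzᵢPᵢˢᵃᵗ = 207.34 kPa
  T = 335.6 K: ΣzᵢPᵢˢᵃᵗ = 211.92 kPa
Interpolating between 335.6 K and 336.1 K gives T ≈ 335.8 K.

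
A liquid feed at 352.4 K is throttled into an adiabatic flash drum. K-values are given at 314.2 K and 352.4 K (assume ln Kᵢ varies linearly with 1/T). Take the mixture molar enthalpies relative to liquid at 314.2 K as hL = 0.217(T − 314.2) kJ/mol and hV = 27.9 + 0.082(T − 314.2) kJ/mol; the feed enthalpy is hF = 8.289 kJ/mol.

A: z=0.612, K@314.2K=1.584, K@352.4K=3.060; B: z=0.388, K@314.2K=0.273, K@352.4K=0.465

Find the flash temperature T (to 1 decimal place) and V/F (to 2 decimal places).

T = 317.0 K, V/F = 0.28

Adiabatic flash: solve Rachford–Rice at each trial T, then check hF = ψ·hV(T) + (1−ψ)·hL(T).
  T = 314.2 K: K = (1.584, 0.273), RR gives ψ = 0.177, H_out = 4.950 kJ/mol
  T = 352.4 K: K = (3.060, 0.465), RR gives ψ = 0.956, H_out = 30.022 kJ/mol
  T = 333.3 K: K = (2.244, 0.362), RR gives ψ = 0.647, H_out = 20.525 kJ/mol
  T = 323.8 K: K = (1.897, 0.316), RR gives ψ = 0.462, H_out = 14.367 kJ/mol
  T = 319.0 K: K = (1.736, 0.294), RR gives ψ = 0.339, H_out = 10.289 kJ/mol
  T = 316.6 K: K = (1.659, 0.283), RR gives ψ = 0.265, H_out = 7.826 kJ/mol
  T = 317.8 K: K = (1.697, 0.289), RR gives ψ = 0.303, H_out = 9.101 kJ/mol
Linear interpolation between T = 316.6 (H_out = 7.826) and T = 317.8 (H_out = 9.101) on hF = 8.289 gives T ≈ 317.0 K, at which ψ = 0.28.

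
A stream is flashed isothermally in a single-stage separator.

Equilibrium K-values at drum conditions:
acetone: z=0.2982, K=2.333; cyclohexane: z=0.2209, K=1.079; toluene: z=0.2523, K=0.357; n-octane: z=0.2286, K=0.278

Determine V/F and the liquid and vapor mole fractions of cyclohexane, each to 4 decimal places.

V/F = 0.1253, x_cyclohexane = 0.2187, y_cyclohexane = 0.2360

Newton iteration, V/F⁰ = 0.5:
  V/F = 0.5000: g = -0.24208, g' = -0.7105 → V/F = 0.1593
  V/F = 0.1593: g = -0.02212, g' = -0.6435 → V/F = 0.1249
  V/F = 0.1249: g = 0.00024, g' = -0.6580 → V/F = 0.1253
Converged at V/F = 0.1253.
Compositions from xᵢ = zᵢ/(1+V/F(Kᵢ−1)), yᵢ = Kᵢxᵢ:
  acetone: x = 0.2555, y = 0.5962
  cyclohexane: x = 0.2187, y = 0.2360
  toluene: x = 0.2744, y = 0.0980
  n-octane: x = 0.2513, y = 0.0699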